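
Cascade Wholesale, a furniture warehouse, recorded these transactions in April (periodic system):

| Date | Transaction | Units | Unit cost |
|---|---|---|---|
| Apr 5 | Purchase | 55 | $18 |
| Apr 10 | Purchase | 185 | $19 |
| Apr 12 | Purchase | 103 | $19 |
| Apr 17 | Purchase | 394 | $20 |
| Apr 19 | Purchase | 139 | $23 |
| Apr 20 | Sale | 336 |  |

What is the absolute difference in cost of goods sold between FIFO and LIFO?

FIFO COGS: 55 @ $18 + 185 @ $19 + 96 @ $19 = $6,329
LIFO COGS: 139 @ $23 + 197 @ $20 = $7,137
Difference = |$6,329 − $7,137| = $808

$808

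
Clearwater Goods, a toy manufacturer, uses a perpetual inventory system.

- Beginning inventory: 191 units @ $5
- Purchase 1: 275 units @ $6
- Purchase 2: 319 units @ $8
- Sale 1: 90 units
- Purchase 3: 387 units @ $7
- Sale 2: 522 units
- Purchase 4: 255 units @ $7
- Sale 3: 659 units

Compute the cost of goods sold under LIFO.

COGS = $8,871

Sale 1 (90) [LIFO — newest first]: 90 @ $8 = $720
Sale 2 (522) [LIFO — newest first]: 387 @ $7 + 135 @ $8 = $3,789
Sale 3 (659) [LIFO — newest first]: 255 @ $7 + 94 @ $8 + 275 @ $6 + 35 @ $5 = $4,362
Total COGS = $720 + $3,789 + $4,362 = $8,871
Ending inventory: 156 @ $5 = $780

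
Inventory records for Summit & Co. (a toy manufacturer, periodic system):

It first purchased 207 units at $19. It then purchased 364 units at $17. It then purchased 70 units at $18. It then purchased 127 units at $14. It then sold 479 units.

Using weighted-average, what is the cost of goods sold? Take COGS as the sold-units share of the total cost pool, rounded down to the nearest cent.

Sale 1, sell 479: 479/768 × $13,159.00 → $8,207.24
Ending inventory (cost pool remaining) = $4,951.76

COGS = $8,207.24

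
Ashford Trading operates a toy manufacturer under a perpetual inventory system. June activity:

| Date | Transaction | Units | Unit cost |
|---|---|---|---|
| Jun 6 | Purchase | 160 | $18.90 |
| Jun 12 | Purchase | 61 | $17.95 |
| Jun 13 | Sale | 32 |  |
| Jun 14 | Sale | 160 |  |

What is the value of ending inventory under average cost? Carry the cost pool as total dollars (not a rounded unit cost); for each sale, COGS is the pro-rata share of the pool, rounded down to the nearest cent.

After Jun 6: 160 on hand, pool $3,024.00 (≈ $18.9000 each)
After Jun 12: 221 on hand, pool $4,118.95 (≈ $18.6378 each)
Jun 13, sell 32: 32/221 × $4,118.95 → $596.40
Jun 14, sell 160: 160/189 × $3,522.55 → $2,982.05
Total COGS = $596.40 + $2,982.05 = $3,578.45
Ending inventory (cost pool remaining) = $540.50

Ending inventory = $540.50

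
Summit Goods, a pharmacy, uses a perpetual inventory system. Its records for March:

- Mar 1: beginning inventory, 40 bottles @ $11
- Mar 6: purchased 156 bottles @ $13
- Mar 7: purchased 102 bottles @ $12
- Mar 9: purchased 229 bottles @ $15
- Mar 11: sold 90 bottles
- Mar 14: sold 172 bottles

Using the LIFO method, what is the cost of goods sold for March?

COGS = $3,831

Mar 11, 90 sold [LIFO — newest first]: 90 @ $15 = $1,350
Mar 14, 172 sold [LIFO — newest first]: 139 @ $15 + 33 @ $12 = $2,481
Total COGS = $1,350 + $2,481 = $3,831
Ending inventory: 40 @ $11 + 156 @ $13 + 69 @ $12 = $3,296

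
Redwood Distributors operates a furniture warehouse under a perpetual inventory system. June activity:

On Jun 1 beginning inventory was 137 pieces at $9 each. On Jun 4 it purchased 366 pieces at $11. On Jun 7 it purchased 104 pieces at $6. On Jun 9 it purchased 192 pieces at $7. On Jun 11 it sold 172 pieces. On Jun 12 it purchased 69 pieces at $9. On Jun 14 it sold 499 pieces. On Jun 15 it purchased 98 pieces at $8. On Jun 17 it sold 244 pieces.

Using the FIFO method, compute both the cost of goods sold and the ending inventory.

Jun 11, 172 sold [FIFO — oldest first]: 137 @ $9 + 35 @ $11 = $1,618
Jun 14, 499 sold [FIFO — oldest first]: 331 @ $11 + 104 @ $6 + 64 @ $7 = $4,713
Jun 17, 244 sold [FIFO — oldest first]: 128 @ $7 + 69 @ $9 + 47 @ $8 = $1,893
Total COGS = $1,618 + $4,713 + $1,893 = $8,224
Ending inventory: 51 @ $8 = $408
Check: goods available $8,632 = COGS $8,224 + ending $408

COGS = $8,224; ending inventory = $408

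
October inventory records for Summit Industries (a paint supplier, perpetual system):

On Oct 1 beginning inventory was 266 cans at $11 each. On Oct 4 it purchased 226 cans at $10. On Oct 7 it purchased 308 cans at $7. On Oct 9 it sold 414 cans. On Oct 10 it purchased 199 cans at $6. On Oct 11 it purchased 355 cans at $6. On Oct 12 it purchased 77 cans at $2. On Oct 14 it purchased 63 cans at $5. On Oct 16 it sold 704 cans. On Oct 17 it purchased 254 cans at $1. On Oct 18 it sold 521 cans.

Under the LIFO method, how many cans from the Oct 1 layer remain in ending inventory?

Oct 9, 414 sold [LIFO — newest first]: 308 @ $7 + 106 @ $10 = $3,216
Oct 16, 704 sold [LIFO — newest first]: 63 @ $5 + 77 @ $2 + 355 @ $6 + 199 @ $6 + 10 @ $10 = $3,893
Oct 18, 521 sold [LIFO — newest first]: 254 @ $1 + 110 @ $10 + 157 @ $11 = $3,081
Total COGS = $3,216 + $3,893 + $3,081 = $10,190
Ending inventory: 109 @ $11 = $1,199
Check: goods available $11,389 = COGS $10,190 + ending $1,199

109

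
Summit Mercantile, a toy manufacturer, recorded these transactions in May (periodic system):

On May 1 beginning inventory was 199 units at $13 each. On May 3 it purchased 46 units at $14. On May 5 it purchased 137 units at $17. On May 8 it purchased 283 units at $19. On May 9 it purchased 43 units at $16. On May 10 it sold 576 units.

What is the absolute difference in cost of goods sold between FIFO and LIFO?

FIFO COGS: 199 @ $13 + 46 @ $14 + 137 @ $17 + 194 @ $19 = $9,246
LIFO COGS: 43 @ $16 + 283 @ $19 + 137 @ $17 + 46 @ $14 + 67 @ $13 = $9,909
Difference = |$9,246 − $9,909| = $663

$663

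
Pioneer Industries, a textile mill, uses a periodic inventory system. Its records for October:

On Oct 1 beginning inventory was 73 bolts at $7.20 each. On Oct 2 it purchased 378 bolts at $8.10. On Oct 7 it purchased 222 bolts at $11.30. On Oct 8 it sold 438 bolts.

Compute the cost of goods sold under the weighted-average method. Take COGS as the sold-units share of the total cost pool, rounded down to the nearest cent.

Oct 8, sell 438: 438/673 × $6,096.00 → $3,967.38
Ending inventory (cost pool remaining) = $2,128.62
Check: goods available $6,096.00 = COGS $3,967.38 + ending $2,128.62

COGS = $3,967.38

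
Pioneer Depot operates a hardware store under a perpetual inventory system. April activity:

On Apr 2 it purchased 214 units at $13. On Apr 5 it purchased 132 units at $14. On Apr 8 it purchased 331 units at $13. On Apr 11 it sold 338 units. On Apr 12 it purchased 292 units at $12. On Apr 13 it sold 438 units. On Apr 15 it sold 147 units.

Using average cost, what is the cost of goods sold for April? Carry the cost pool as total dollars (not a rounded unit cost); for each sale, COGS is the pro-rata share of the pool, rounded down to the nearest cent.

COGS = $11,855.46

After Apr 2: 214 on hand, pool $2,782.00 (≈ $13.0000 each)
After Apr 5: 346 on hand, pool $4,630.00 (≈ $13.3815 each)
After Apr 8: 677 on hand, pool $8,933.00 (≈ $13.1950 each)
Apr 11, sell 338: 338/677 × $8,933.00 → $4,459.90
After Apr 12: 631 on hand, pool $7,977.10 (≈ $12.6420 each)
Apr 13, sell 438: 438/631 × $7,977.10 → $5,537.19
Apr 15, sell 147: 147/193 × $2,439.91 → $1,858.37
Total COGS = $4,459.90 + $5,537.19 + $1,858.37 = $11,855.46
Ending inventory (cost pool remaining) = $581.54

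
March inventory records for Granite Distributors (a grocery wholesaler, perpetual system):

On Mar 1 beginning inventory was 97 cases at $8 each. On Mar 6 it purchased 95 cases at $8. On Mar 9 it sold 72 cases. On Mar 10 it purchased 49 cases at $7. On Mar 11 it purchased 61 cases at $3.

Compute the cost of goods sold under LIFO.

Mar 9, 72 sold [LIFO — newest first]: 72 @ $8 = $576
Ending inventory: 97 @ $8 + 23 @ $8 + 49 @ $7 + 61 @ $3 = $1,486

COGS = $576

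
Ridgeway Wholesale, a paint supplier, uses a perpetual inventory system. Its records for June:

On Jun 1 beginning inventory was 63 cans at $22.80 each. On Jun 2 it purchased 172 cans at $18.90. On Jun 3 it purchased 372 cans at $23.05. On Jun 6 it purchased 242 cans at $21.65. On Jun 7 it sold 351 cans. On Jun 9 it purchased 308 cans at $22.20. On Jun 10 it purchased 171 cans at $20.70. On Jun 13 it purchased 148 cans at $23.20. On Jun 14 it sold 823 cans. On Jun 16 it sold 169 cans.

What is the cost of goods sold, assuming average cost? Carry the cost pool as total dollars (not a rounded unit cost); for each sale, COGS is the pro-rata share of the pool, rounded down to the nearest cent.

After Jun 1: 63 on hand, pool $1,436.40 (≈ $22.8000 each)
After Jun 2: 235 on hand, pool $4,687.20 (≈ $19.9455 each)
After Jun 3: 607 on hand, pool $13,261.80 (≈ $21.8481 each)
After Jun 6: 849 on hand, pool $18,501.10 (≈ $21.7916 each)
Jun 7, sell 351: 351/849 × $18,501.10 → $7,648.86
After Jun 9: 806 on hand, pool $17,689.84 (≈ $21.9477 each)
After Jun 10: 977 on hand, pool $21,229.54 (≈ $21.7293 each)
After Jun 13: 1125 on hand, pool $24,663.14 (≈ $21.9228 each)
Jun 14, sell 823: 823/1125 × $24,663.14 → $18,042.45
Jun 16, sell 169: 169/302 × $6,620.69 → $3,704.95
Total COGS = $7,648.86 + $18,042.45 + $3,704.95 = $29,396.26
Ending inventory (cost pool remaining) = $2,915.74
Check: goods available $32,312.00 = COGS $29,396.26 + ending $2,915.74

COGS = $29,396.26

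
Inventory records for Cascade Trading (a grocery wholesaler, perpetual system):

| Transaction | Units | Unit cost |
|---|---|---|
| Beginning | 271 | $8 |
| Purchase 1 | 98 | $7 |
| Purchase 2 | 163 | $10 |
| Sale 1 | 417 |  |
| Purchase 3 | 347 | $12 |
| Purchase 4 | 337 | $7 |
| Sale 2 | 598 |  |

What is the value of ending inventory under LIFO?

Sale 1 (417) [LIFO — newest first]: 163 @ $10 + 98 @ $7 + 156 @ $8 = $3,564
Sale 2 (598) [LIFO — newest first]: 337 @ $7 + 261 @ $12 = $5,491
Total COGS = $3,564 + $5,491 = $9,055
Ending inventory: 115 @ $8 + 86 @ $12 = $1,952

Ending inventory = $1,952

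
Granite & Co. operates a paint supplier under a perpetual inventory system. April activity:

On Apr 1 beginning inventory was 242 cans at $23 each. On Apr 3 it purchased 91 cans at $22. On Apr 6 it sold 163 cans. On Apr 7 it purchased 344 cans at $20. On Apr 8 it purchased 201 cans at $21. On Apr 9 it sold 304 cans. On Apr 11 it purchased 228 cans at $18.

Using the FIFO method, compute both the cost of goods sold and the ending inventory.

Apr 6, 163 sold [FIFO — oldest first]: 163 @ $23 = $3,749
Apr 9, 304 sold [FIFO — oldest first]: 79 @ $23 + 91 @ $22 + 134 @ $20 = $6,499
Total COGS = $3,749 + $6,499 = $10,248
Ending inventory: 210 @ $20 + 201 @ $21 + 228 @ $18 = $12,525

COGS = $10,248; ending inventory = $12,525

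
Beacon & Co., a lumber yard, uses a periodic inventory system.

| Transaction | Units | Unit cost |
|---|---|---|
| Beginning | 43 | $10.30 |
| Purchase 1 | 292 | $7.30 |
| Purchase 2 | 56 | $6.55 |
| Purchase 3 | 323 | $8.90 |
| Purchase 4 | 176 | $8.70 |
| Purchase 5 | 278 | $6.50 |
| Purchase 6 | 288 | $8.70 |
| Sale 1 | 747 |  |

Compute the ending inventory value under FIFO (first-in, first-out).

Sale 1 (747) [FIFO — oldest first]: 43 @ $10.30 + 292 @ $7.30 + 56 @ $6.55 + 323 @ $8.90 + 33 @ $8.70 = $6,103.10
Ending inventory: 143 @ $8.70 + 278 @ $6.50 + 288 @ $8.70 = $5,556.70
Check: goods available $11,659.80 = COGS $6,103.10 + ending $5,556.70

Ending inventory = $5,556.70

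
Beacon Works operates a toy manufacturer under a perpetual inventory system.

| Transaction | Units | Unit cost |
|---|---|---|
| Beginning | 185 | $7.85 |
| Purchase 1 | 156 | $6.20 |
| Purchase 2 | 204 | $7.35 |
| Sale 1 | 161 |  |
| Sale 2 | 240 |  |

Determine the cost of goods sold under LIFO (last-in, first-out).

Sale 1 (161) [LIFO — newest first]: 161 @ $7.35 = $1,183.35
Sale 2 (240) [LIFO — newest first]: 43 @ $7.35 + 156 @ $6.20 + 41 @ $7.85 = $1,605.10
Total COGS = $1,183.35 + $1,605.10 = $2,788.45
Ending inventory: 144 @ $7.85 = $1,130.40

COGS = $2,788.45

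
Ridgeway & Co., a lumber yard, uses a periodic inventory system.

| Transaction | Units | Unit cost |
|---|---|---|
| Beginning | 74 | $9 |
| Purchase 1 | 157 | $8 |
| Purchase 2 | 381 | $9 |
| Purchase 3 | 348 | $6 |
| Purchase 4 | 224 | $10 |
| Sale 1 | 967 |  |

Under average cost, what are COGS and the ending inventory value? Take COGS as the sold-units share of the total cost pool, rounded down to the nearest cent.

COGS = $7,905.06; ending inventory = $1,773.94

Sale 1, sell 967: 967/1184 × $9,679.00 → $7,905.06
Ending inventory (cost pool remaining) = $1,773.94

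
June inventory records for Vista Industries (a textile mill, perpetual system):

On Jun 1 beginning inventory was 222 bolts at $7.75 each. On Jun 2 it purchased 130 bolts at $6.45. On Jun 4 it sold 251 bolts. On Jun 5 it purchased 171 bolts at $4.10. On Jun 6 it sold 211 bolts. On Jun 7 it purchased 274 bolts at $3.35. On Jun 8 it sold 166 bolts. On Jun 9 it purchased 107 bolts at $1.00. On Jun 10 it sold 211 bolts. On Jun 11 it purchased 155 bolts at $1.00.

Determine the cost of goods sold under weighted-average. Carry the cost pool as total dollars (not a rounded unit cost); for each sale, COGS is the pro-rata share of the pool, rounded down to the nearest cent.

COGS = $4,112.50

After Jun 1: 222 on hand, pool $1,720.50 (≈ $7.7500 each)
After Jun 2: 352 on hand, pool $2,559.00 (≈ $7.2699 each)
Jun 4, sell 251: 251/352 × $2,559.00 → $1,824.74
After Jun 5: 272 on hand, pool $1,435.36 (≈ $5.2771 each)
Jun 6, sell 211: 211/272 × $1,435.36 → $1,113.45
After Jun 7: 335 on hand, pool $1,239.81 (≈ $3.7009 each)
Jun 8, sell 166: 166/335 × $1,239.81 → $614.35
After Jun 9: 276 on hand, pool $732.46 (≈ $2.6538 each)
Jun 10, sell 211: 211/276 × $732.46 → $559.96
After Jun 11: 220 on hand, pool $327.50 (≈ $1.4886 each)
Total COGS = $1,824.74 + $1,113.45 + $614.35 + $559.96 = $4,112.50
Ending inventory (cost pool remaining) = $327.50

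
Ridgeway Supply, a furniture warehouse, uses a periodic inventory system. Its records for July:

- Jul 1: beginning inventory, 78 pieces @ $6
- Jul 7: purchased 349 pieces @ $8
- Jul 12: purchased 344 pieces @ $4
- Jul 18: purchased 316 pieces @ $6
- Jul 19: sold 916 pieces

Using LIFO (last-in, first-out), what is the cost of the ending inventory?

Jul 19, 916 sold [LIFO — newest first]: 316 @ $6 + 344 @ $4 + 256 @ $8 = $5,320
Ending inventory: 78 @ $6 + 93 @ $8 = $1,212
Check: goods available $6,532 = COGS $5,320 + ending $1,212

Ending inventory = $1,212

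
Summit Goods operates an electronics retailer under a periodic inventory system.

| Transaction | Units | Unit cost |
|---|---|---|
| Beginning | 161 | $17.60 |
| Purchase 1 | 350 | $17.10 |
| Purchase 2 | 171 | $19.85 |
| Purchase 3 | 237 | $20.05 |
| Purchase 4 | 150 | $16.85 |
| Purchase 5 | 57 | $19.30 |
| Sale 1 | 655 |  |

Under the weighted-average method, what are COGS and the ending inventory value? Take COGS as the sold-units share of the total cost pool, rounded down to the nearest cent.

COGS = $11,978.70; ending inventory = $8,613.70

Sale 1, sell 655: 655/1126 × $20,592.40 → $11,978.70
Ending inventory (cost pool remaining) = $8,613.70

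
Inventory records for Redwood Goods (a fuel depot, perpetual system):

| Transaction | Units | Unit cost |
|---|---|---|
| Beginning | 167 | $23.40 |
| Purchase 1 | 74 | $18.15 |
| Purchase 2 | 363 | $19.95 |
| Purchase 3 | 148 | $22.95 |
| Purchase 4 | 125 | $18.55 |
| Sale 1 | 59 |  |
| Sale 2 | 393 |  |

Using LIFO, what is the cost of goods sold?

COGS = $9,286.40

Sale 1 (59) [LIFO — newest first]: 59 @ $18.55 = $1,094.45
Sale 2 (393) [LIFO — newest first]: 66 @ $18.55 + 148 @ $22.95 + 179 @ $19.95 = $8,191.95
Total COGS = $1,094.45 + $8,191.95 = $9,286.40
Ending inventory: 167 @ $23.40 + 74 @ $18.15 + 184 @ $19.95 = $8,921.70
Check: goods available $18,208.10 = COGS $9,286.40 + ending $8,921.70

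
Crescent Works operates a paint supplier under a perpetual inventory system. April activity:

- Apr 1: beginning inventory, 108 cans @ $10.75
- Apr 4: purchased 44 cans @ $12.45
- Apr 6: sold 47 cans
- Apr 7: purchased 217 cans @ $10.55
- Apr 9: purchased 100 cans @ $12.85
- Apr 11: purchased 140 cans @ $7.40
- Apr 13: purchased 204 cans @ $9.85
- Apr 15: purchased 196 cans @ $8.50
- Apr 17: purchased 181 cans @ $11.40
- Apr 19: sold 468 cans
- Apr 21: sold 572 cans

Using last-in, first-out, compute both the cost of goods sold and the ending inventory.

COGS = $10,950.70; ending inventory = $1,107.25

Apr 6, 47 sold [LIFO — newest first]: 44 @ $12.45 + 3 @ $10.75 = $580.05
Apr 19, 468 sold [LIFO — newest first]: 181 @ $11.40 + 196 @ $8.50 + 91 @ $9.85 = $4,625.75
Apr 21, 572 sold [LIFO — newest first]: 113 @ $9.85 + 140 @ $7.40 + 100 @ $12.85 + 217 @ $10.55 + 2 @ $10.75 = $5,744.90
Total COGS = $580.05 + $4,625.75 + $5,744.90 = $10,950.70
Ending inventory: 103 @ $10.75 = $1,107.25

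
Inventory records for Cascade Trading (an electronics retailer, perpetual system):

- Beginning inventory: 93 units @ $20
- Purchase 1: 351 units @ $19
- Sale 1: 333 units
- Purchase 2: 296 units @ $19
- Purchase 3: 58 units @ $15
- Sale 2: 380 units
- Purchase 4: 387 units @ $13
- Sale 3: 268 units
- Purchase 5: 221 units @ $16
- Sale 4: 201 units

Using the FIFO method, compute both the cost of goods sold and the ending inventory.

Sale 1 (333) [FIFO — oldest first]: 93 @ $20 + 240 @ $19 = $6,420
Sale 2 (380) [FIFO — oldest first]: 111 @ $19 + 269 @ $19 = $7,220
Sale 3 (268) [FIFO — oldest first]: 27 @ $19 + 58 @ $15 + 183 @ $13 = $3,762
Sale 4 (201) [FIFO — oldest first]: 201 @ $13 = $2,613
Total COGS = $6,420 + $7,220 + $3,762 + $2,613 = $20,015
Ending inventory: 3 @ $13 + 221 @ $16 = $3,575

COGS = $20,015; ending inventory = $3,575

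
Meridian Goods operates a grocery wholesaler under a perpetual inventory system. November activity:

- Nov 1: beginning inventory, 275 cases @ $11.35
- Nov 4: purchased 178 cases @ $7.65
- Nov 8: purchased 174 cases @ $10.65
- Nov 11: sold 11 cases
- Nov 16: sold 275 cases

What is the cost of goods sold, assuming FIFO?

COGS = $3,205.40

Nov 11, 11 sold [FIFO — oldest first]: 11 @ $11.35 = $124.85
Nov 16, 275 sold [FIFO — oldest first]: 264 @ $11.35 + 11 @ $7.65 = $3,080.55
Total COGS = $124.85 + $3,080.55 = $3,205.40
Ending inventory: 167 @ $7.65 + 174 @ $10.65 = $3,130.65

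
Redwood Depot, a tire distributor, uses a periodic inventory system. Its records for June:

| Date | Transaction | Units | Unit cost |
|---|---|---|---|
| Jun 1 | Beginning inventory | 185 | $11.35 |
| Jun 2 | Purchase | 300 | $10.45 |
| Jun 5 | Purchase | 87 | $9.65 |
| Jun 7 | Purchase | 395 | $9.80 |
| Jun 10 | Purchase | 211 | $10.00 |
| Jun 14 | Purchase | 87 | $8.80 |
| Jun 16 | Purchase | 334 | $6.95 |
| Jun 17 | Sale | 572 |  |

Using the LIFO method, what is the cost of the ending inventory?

Jun 17, 572 sold [LIFO — newest first]: 334 @ $6.95 + 87 @ $8.80 + 151 @ $10.00 = $4,596.90
Ending inventory: 185 @ $11.35 + 300 @ $10.45 + 87 @ $9.65 + 395 @ $9.80 + 60 @ $10.00 = $10,545.30

Ending inventory = $10,545.30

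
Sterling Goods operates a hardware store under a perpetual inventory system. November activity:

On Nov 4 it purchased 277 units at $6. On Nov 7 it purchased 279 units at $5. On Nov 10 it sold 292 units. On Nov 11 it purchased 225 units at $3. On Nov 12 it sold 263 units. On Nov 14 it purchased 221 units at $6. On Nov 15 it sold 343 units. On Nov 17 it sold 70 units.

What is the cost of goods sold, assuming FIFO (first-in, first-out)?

Nov 10, 292 sold [FIFO — oldest first]: 277 @ $6 + 15 @ $5 = $1,737
Nov 12, 263 sold [FIFO — oldest first]: 263 @ $5 = $1,315
Nov 15, 343 sold [FIFO — oldest first]: 1 @ $5 + 225 @ $3 + 117 @ $6 = $1,382
Nov 17, 70 sold [FIFO — oldest first]: 70 @ $6 = $420
Total COGS = $1,737 + $1,315 + $1,382 + $420 = $4,854
Ending inventory: 34 @ $6 = $204

COGS = $4,854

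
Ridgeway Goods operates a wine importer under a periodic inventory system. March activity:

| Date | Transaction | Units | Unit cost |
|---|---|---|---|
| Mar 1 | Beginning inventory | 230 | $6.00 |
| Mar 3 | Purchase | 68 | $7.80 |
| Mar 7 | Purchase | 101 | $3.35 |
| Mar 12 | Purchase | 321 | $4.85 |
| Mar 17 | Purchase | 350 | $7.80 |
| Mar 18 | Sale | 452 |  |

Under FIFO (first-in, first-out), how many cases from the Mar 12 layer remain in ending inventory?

Mar 18, 452 sold [FIFO — oldest first]: 230 @ $6.00 + 68 @ $7.80 + 101 @ $3.35 + 53 @ $4.85 = $2,505.80
Ending inventory: 268 @ $4.85 + 350 @ $7.80 = $4,029.80
Check: goods available $6,535.60 = COGS $2,505.80 + ending $4,029.80

268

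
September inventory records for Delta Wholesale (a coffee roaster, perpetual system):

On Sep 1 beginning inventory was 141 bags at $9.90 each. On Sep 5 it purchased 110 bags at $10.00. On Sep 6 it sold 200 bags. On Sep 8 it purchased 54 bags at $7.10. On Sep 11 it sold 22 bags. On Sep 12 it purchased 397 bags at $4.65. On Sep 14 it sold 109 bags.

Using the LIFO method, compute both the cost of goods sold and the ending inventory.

COGS = $2,654.05; ending inventory = $2,071.30

Sep 6, 200 sold [LIFO — newest first]: 110 @ $10.00 + 90 @ $9.90 = $1,991.00
Sep 11, 22 sold [LIFO — newest first]: 22 @ $7.10 = $156.20
Sep 14, 109 sold [LIFO — newest first]: 109 @ $4.65 = $506.85
Total COGS = $1,991.00 + $156.20 + $506.85 = $2,654.05
Ending inventory: 51 @ $9.90 + 32 @ $7.10 + 288 @ $4.65 = $2,071.30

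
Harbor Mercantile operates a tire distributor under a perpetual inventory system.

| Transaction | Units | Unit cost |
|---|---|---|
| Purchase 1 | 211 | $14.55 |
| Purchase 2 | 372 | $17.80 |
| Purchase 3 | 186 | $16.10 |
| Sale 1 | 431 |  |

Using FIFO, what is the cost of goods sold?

Sale 1 (431) [FIFO — oldest first]: 211 @ $14.55 + 220 @ $17.80 = $6,986.05
Ending inventory: 152 @ $17.80 + 186 @ $16.10 = $5,700.20
Check: goods available $12,686.25 = COGS $6,986.05 + ending $5,700.20

COGS = $6,986.05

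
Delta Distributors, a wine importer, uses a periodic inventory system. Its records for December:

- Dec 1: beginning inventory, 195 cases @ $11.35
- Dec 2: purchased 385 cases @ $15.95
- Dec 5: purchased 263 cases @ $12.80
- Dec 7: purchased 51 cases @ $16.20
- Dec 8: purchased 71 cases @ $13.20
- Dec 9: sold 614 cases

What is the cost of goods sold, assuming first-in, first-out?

Dec 9, 614 sold [FIFO — oldest first]: 195 @ $11.35 + 385 @ $15.95 + 34 @ $12.80 = $8,789.20
Ending inventory: 229 @ $12.80 + 51 @ $16.20 + 71 @ $13.20 = $4,694.60

COGS = $8,789.20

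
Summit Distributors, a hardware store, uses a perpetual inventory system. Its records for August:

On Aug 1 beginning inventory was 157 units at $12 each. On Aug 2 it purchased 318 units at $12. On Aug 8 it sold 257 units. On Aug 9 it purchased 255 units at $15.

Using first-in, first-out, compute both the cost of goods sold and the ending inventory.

COGS = $3,084; ending inventory = $6,441

Aug 8, 257 sold [FIFO — oldest first]: 157 @ $12 + 100 @ $12 = $3,084
Ending inventory: 218 @ $12 + 255 @ $15 = $6,441
Check: goods available $9,525 = COGS $3,084 + ending $6,441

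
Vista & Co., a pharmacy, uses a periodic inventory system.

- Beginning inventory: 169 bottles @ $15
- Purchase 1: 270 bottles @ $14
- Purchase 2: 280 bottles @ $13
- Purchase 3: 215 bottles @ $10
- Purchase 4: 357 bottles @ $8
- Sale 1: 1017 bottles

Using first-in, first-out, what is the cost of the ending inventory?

Sale 1 (1017) [FIFO — oldest first]: 169 @ $15 + 270 @ $14 + 280 @ $13 + 215 @ $10 + 83 @ $8 = $12,769
Ending inventory: 274 @ $8 = $2,192
Check: goods available $14,961 = COGS $12,769 + ending $2,192

Ending inventory = $2,192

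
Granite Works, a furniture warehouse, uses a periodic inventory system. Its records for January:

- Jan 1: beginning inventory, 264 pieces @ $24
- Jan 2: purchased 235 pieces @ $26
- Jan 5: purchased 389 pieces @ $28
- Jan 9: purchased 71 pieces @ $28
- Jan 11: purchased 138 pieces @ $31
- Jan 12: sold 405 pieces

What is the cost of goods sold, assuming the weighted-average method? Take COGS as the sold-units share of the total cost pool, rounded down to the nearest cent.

Jan 12, sell 405: 405/1097 × $29,604.00 → $10,929.46
Ending inventory (cost pool remaining) = $18,674.54
Check: goods available $29,604.00 = COGS $10,929.46 + ending $18,674.54

COGS = $10,929.46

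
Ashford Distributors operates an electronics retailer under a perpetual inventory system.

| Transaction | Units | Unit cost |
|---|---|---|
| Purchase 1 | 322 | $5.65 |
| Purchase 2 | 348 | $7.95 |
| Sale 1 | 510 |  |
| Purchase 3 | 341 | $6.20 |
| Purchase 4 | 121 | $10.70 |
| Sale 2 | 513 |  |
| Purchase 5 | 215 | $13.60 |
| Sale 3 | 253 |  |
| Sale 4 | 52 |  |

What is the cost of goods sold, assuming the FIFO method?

COGS = $10,660.40

Sale 1 (510) [FIFO — oldest first]: 322 @ $5.65 + 188 @ $7.95 = $3,313.90
Sale 2 (513) [FIFO — oldest first]: 160 @ $7.95 + 341 @ $6.20 + 12 @ $10.70 = $3,514.60
Sale 3 (253) [FIFO — oldest first]: 109 @ $10.70 + 144 @ $13.60 = $3,124.70
Sale 4 (52) [FIFO — oldest first]: 52 @ $13.60 = $707.20
Total COGS = $3,313.90 + $3,514.60 + $3,124.70 + $707.20 = $10,660.40
Ending inventory: 19 @ $13.60 = $258.40
Check: goods available $10,918.80 = COGS $10,660.40 + ending $258.40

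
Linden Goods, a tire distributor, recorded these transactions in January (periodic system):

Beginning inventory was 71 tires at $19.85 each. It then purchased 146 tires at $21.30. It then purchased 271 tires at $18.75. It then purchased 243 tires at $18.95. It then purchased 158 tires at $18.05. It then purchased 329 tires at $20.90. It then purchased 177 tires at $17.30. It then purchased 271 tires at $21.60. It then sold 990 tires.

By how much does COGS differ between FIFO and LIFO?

FIFO COGS: 71 @ $19.85 + 146 @ $21.30 + 271 @ $18.75 + 243 @ $18.95 + 158 @ $18.05 + 101 @ $20.90 = $19,168.05
LIFO COGS: 271 @ $21.60 + 177 @ $17.30 + 329 @ $20.90 + 158 @ $18.05 + 55 @ $18.95 = $19,685.95
Difference = |$19,168.05 − $19,685.95| = $517.90

$517.90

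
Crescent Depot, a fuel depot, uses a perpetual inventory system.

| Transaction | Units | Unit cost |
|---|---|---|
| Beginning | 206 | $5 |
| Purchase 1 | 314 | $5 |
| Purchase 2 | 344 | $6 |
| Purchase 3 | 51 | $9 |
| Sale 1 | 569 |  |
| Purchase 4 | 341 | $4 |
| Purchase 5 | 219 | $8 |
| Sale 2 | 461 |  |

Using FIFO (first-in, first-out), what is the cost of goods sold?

COGS = $5,583

Sale 1 (569) [FIFO — oldest first]: 206 @ $5 + 314 @ $5 + 49 @ $6 = $2,894
Sale 2 (461) [FIFO — oldest first]: 295 @ $6 + 51 @ $9 + 115 @ $4 = $2,689
Total COGS = $2,894 + $2,689 = $5,583
Ending inventory: 226 @ $4 + 219 @ $8 = $2,656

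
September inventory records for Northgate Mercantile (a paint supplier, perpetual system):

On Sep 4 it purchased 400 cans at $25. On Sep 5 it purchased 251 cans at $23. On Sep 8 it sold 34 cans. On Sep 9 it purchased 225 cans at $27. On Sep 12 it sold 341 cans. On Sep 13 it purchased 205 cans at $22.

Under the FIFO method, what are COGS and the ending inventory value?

Sep 8, 34 sold [FIFO — oldest first]: 34 @ $25 = $850
Sep 12, 341 sold [FIFO — oldest first]: 341 @ $25 = $8,525
Total COGS = $850 + $8,525 = $9,375
Ending inventory: 25 @ $25 + 251 @ $23 + 225 @ $27 + 205 @ $22 = $16,983

COGS = $9,375; ending inventory = $16,983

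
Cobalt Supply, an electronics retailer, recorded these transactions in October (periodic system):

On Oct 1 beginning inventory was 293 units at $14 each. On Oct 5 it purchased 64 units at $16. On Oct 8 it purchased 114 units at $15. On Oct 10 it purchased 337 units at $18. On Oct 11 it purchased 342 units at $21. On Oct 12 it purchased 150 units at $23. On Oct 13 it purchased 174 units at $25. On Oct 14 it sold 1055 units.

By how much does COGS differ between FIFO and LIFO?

$3,739

FIFO COGS: 293 @ $14 + 64 @ $16 + 114 @ $15 + 337 @ $18 + 247 @ $21 = $18,089
LIFO COGS: 174 @ $25 + 150 @ $23 + 342 @ $21 + 337 @ $18 + 52 @ $15 = $21,828
Difference = |$18,089 − $21,828| = $3,739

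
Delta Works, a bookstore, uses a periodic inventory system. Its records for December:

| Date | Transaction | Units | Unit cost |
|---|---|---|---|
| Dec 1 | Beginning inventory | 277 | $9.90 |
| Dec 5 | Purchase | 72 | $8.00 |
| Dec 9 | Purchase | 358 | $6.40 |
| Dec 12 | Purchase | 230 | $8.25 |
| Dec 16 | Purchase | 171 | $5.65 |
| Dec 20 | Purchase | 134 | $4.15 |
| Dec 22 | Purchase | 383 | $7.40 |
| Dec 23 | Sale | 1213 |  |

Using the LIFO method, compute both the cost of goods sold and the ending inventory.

COGS = $8,141.95; ending inventory = $3,721.50

Dec 23, 1213 sold [LIFO — newest first]: 383 @ $7.40 + 134 @ $4.15 + 171 @ $5.65 + 230 @ $8.25 + 295 @ $6.40 = $8,141.95
Ending inventory: 277 @ $9.90 + 72 @ $8.00 + 63 @ $6.40 = $3,721.50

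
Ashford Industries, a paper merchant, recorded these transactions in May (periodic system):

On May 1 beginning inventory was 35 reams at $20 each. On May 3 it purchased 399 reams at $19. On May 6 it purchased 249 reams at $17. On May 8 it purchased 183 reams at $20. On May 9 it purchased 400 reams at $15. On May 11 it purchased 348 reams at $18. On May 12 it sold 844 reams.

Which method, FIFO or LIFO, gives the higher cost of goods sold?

FIFO

FIFO COGS: 35 @ $20 + 399 @ $19 + 249 @ $17 + 161 @ $20 = $15,734
LIFO COGS: 348 @ $18 + 400 @ $15 + 96 @ $20 = $14,184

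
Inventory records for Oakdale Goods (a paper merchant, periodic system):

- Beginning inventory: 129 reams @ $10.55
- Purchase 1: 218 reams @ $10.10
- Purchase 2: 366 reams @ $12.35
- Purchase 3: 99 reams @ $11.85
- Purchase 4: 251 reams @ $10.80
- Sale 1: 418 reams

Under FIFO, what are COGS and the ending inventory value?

COGS = $4,439.60; ending inventory = $7,527.20

Sale 1 (418) [FIFO — oldest first]: 129 @ $10.55 + 218 @ $10.10 + 71 @ $12.35 = $4,439.60
Ending inventory: 295 @ $12.35 + 99 @ $11.85 + 251 @ $10.80 = $7,527.20
Check: goods available $11,966.80 = COGS $4,439.60 + ending $7,527.20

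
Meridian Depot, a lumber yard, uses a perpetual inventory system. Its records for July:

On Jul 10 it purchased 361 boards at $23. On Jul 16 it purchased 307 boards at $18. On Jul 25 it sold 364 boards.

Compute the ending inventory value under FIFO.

Ending inventory = $5,472

Jul 25, 364 sold [FIFO — oldest first]: 361 @ $23 + 3 @ $18 = $8,357
Ending inventory: 304 @ $18 = $5,472
Check: goods available $13,829 = COGS $8,357 + ending $5,472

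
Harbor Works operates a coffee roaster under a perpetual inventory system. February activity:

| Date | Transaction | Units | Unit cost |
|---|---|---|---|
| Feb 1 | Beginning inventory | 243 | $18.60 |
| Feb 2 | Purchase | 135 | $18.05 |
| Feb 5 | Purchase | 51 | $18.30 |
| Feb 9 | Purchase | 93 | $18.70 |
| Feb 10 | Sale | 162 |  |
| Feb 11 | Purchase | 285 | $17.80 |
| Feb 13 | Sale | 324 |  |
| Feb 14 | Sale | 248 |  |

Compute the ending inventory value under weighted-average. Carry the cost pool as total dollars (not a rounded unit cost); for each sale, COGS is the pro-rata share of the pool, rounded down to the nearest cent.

After Feb 1: 243 on hand, pool $4,519.80 (≈ $18.6000 each)
After Feb 2: 378 on hand, pool $6,956.55 (≈ $18.4036 each)
After Feb 5: 429 on hand, pool $7,889.85 (≈ $18.3913 each)
After Feb 9: 522 on hand, pool $9,628.95 (≈ $18.4463 each)
Feb 10, sell 162: 162/522 × $9,628.95 → $2,988.29
After Feb 11: 645 on hand, pool $11,713.66 (≈ $18.1607 each)
Feb 13, sell 324: 324/645 × $11,713.66 → $5,884.07
Feb 14, sell 248: 248/321 × $5,829.59 → $4,503.85
Total COGS = $2,988.29 + $5,884.07 + $4,503.85 = $13,376.21
Ending inventory (cost pool remaining) = $1,325.74

Ending inventory = $1,325.74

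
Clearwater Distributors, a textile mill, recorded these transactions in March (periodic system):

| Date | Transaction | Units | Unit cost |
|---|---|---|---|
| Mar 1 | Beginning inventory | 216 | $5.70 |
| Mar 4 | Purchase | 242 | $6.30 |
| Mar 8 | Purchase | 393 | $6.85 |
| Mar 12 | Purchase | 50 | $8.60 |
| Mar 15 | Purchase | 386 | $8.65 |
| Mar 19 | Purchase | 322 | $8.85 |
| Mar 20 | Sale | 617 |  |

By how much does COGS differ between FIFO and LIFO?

FIFO COGS: 216 @ $5.70 + 242 @ $6.30 + 159 @ $6.85 = $3,844.95
LIFO COGS: 322 @ $8.85 + 295 @ $8.65 = $5,401.45
Difference = |$3,844.95 − $5,401.45| = $1,556.50

$1,556.50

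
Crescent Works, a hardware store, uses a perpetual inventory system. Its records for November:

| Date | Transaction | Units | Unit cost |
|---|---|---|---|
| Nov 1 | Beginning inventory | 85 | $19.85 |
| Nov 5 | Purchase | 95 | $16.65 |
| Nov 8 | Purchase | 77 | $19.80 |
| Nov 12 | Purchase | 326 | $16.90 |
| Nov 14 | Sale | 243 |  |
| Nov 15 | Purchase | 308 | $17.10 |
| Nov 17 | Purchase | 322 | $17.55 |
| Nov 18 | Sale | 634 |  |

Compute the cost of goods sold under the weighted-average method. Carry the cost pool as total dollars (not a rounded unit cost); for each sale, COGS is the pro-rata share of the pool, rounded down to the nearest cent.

COGS = $15,357.69

After Nov 1: 85 on hand, pool $1,687.25 (≈ $19.8500 each)
After Nov 5: 180 on hand, pool $3,269.00 (≈ $18.1611 each)
After Nov 8: 257 on hand, pool $4,793.60 (≈ $18.6521 each)
After Nov 12: 583 on hand, pool $10,303.00 (≈ $17.6724 each)
Nov 14, sell 243: 243/583 × $10,303.00 → $4,294.38
After Nov 15: 648 on hand, pool $11,275.42 (≈ $17.4003 each)
After Nov 17: 970 on hand, pool $16,926.52 (≈ $17.4500 each)
Nov 18, sell 634: 634/970 × $16,926.52 → $11,063.31
Total COGS = $4,294.38 + $11,063.31 = $15,357.69
Ending inventory (cost pool remaining) = $5,863.21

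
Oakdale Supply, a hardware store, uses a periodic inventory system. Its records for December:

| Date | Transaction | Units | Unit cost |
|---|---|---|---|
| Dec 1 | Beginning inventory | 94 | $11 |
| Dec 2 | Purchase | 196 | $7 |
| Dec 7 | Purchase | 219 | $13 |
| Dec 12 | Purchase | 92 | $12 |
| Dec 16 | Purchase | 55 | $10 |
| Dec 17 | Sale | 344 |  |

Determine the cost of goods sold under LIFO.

Dec 17, 344 sold [LIFO — newest first]: 55 @ $10 + 92 @ $12 + 197 @ $13 = $4,215
Ending inventory: 94 @ $11 + 196 @ $7 + 22 @ $13 = $2,692
Check: goods available $6,907 = COGS $4,215 + ending $2,692

COGS = $4,215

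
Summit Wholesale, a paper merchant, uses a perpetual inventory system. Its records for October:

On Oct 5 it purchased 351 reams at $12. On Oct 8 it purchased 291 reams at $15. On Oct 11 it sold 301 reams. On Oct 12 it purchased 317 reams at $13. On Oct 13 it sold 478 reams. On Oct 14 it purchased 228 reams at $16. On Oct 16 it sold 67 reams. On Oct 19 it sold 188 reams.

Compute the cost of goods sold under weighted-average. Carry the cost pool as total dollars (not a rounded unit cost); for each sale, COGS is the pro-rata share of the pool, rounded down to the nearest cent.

After Oct 5: 351 on hand, pool $4,212.00 (≈ $12.0000 each)
After Oct 8: 642 on hand, pool $8,577.00 (≈ $13.3598 each)
Oct 11, sell 301: 301/642 × $8,577.00 → $4,021.30
After Oct 12: 658 on hand, pool $8,676.70 (≈ $13.1865 each)
Oct 13, sell 478: 478/658 × $8,676.70 → $6,303.13
After Oct 14: 408 on hand, pool $6,021.57 (≈ $14.7587 each)
Oct 16, sell 67: 67/408 × $6,021.57 → $988.83
Oct 19, sell 188: 188/341 × $5,032.74 → $2,774.64
Total COGS = $4,021.30 + $6,303.13 + $988.83 + $2,774.64 = $14,087.90
Ending inventory (cost pool remaining) = $2,258.10
Check: goods available $16,346.00 = COGS $14,087.90 + ending $2,258.10

COGS = $14,087.90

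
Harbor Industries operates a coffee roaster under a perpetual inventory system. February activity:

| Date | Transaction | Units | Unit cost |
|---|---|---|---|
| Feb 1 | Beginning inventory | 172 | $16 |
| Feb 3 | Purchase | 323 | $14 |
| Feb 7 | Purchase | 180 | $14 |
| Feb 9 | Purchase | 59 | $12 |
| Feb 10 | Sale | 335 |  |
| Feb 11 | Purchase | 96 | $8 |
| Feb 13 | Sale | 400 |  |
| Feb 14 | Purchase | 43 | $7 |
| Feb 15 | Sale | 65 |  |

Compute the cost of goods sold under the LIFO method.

Feb 10, 335 sold [LIFO — newest first]: 59 @ $12 + 180 @ $14 + 96 @ $14 = $4,572
Feb 13, 400 sold [LIFO — newest first]: 96 @ $8 + 227 @ $14 + 77 @ $16 = $5,178
Feb 15, 65 sold [LIFO — newest first]: 43 @ $7 + 22 @ $16 = $653
Total COGS = $4,572 + $5,178 + $653 = $10,403
Ending inventory: 73 @ $16 = $1,168

COGS = $10,403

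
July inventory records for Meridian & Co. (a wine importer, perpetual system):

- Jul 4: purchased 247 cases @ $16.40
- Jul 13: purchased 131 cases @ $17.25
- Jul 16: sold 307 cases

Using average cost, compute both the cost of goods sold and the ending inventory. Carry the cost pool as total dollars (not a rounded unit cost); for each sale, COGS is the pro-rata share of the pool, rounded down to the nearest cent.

After Jul 4: 247 on hand, pool $4,050.80 (≈ $16.4000 each)
After Jul 13: 378 on hand, pool $6,310.55 (≈ $16.6946 each)
Jul 16, sell 307: 307/378 × $6,310.55 → $5,125.23
Ending inventory (cost pool remaining) = $1,185.32

COGS = $5,125.23; ending inventory = $1,185.32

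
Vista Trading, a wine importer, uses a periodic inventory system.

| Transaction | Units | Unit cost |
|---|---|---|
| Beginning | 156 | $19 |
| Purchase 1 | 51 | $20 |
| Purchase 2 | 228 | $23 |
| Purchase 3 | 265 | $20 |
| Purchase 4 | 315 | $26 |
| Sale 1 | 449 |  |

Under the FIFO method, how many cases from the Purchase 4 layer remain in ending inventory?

315

Sale 1 (449) [FIFO — oldest first]: 156 @ $19 + 51 @ $20 + 228 @ $23 + 14 @ $20 = $9,508
Ending inventory: 251 @ $20 + 315 @ $26 = $13,210
Check: goods available $22,718 = COGS $9,508 + ending $13,210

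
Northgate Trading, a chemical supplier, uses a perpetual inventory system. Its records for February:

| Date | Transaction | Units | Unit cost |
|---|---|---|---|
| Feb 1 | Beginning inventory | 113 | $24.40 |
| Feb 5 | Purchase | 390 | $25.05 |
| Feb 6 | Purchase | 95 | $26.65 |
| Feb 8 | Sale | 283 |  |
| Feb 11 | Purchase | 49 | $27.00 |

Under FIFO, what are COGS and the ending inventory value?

Feb 8, 283 sold [FIFO — oldest first]: 113 @ $24.40 + 170 @ $25.05 = $7,015.70
Ending inventory: 220 @ $25.05 + 95 @ $26.65 + 49 @ $27.00 = $9,365.75

COGS = $7,015.70; ending inventory = $9,365.75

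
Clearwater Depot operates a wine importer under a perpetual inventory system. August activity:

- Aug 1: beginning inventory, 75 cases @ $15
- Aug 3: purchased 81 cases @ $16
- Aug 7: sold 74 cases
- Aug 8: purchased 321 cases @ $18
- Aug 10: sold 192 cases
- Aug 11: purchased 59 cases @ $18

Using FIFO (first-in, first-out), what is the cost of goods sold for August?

Aug 7, 74 sold [FIFO — oldest first]: 74 @ $15 = $1,110
Aug 10, 192 sold [FIFO — oldest first]: 1 @ $15 + 81 @ $16 + 110 @ $18 = $3,291
Total COGS = $1,110 + $3,291 = $4,401
Ending inventory: 211 @ $18 + 59 @ $18 = $4,860

COGS = $4,401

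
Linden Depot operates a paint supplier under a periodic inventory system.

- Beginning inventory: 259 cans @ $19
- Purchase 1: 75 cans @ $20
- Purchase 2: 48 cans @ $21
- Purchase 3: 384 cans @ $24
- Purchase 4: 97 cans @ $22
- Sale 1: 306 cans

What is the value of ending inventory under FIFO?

Sale 1 (306) [FIFO — oldest first]: 259 @ $19 + 47 @ $20 = $5,861
Ending inventory: 28 @ $20 + 48 @ $21 + 384 @ $24 + 97 @ $22 = $12,918
Check: goods available $18,779 = COGS $5,861 + ending $12,918

Ending inventory = $12,918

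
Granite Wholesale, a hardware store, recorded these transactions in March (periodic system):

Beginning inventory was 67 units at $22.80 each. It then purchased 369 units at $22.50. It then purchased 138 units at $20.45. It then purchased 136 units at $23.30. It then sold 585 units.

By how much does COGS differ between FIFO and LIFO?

FIFO COGS: 67 @ $22.80 + 369 @ $22.50 + 138 @ $20.45 + 11 @ $23.30 = $12,908.50
LIFO COGS: 136 @ $23.30 + 138 @ $20.45 + 311 @ $22.50 = $12,988.40
Difference = |$12,908.50 − $12,988.40| = $79.90

$79.90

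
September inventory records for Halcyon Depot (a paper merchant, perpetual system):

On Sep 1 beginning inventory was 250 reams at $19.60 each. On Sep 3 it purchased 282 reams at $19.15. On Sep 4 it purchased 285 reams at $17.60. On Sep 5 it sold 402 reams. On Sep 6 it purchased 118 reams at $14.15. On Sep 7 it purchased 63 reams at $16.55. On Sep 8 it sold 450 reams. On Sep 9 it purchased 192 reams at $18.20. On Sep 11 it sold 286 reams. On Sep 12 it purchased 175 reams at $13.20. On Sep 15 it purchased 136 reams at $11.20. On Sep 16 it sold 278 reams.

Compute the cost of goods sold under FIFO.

COGS = $24,404.25

Sep 5, 402 sold [FIFO — oldest first]: 250 @ $19.60 + 152 @ $19.15 = $7,810.80
Sep 8, 450 sold [FIFO — oldest first]: 130 @ $19.15 + 285 @ $17.60 + 35 @ $14.15 = $8,000.75
Sep 11, 286 sold [FIFO — oldest first]: 83 @ $14.15 + 63 @ $16.55 + 140 @ $18.20 = $4,765.10
Sep 16, 278 sold [FIFO — oldest first]: 52 @ $18.20 + 175 @ $13.20 + 51 @ $11.20 = $3,827.60
Total COGS = $7,810.80 + $8,000.75 + $4,765.10 + $3,827.60 = $24,404.25
Ending inventory: 85 @ $11.20 = $952.00
Check: goods available $25,356.25 = COGS $24,404.25 + ending $952.00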